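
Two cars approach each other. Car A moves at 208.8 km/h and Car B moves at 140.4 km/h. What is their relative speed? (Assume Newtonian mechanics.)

v_rel = v_A + v_B = 208.8 + 140.4 = 349.2 km/h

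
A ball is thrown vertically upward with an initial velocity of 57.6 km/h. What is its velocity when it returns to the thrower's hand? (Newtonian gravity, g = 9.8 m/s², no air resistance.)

By conservation of energy (no air resistance), the ball returns to the throw height with the same speed as launch, but directed downward.
|v_ground| = v₀ = 57.6 km/h
v_ground = 57.6 km/h (downward)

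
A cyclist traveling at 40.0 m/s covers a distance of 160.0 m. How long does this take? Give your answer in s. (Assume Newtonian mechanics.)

t = d / v = 160.0 / 40.0 = 4.0 s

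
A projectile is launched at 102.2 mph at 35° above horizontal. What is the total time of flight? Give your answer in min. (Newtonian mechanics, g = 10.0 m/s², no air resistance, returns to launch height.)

v₀ = 102.2 mph × 0.44704 = 45.6875 m/s
T = 2 × v₀ × sin(θ) / g = 2 × 45.6875 × sin(35°) / 10.0 = 2 × 45.6875 × 0.573576 / 10.0 = 5.24105 s
T = 5.24105 s / 60.0 = 0.08735 min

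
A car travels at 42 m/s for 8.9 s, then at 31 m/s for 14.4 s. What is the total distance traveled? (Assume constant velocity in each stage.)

d₁ = v₁t₁ = 42 × 8.9 = 373.8 m
d₂ = v₂t₂ = 31 × 14.4 = 446.4 m
d_total = 373.8 + 446.4 = 820.2 m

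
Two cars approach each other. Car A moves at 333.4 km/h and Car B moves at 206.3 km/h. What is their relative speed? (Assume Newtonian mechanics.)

v_rel = v_A + v_B = 333.4 + 206.3 = 539.7 km/h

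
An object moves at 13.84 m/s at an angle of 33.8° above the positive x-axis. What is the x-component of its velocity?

vₓ = v cos(θ) = 13.84 × cos(33.8°) = 11.5 m/s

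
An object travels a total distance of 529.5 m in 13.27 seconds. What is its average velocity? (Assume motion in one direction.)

v_avg = Δd / Δt = 529.5 / 13.27 = 39.9 m/s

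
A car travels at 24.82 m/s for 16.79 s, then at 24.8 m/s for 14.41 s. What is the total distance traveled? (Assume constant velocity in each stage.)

d₁ = v₁t₁ = 24.82 × 16.79 = 416.7278 m
d₂ = v₂t₂ = 24.8 × 14.41 = 357.368 m
d_total = 416.7278 + 357.368 = 774.1 m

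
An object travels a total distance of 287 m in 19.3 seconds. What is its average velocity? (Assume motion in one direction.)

v_avg = Δd / Δt = 287 / 19.3 = 14.87 m/s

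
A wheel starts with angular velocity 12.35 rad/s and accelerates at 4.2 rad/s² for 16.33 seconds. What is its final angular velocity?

ω = ω₀ + αt = 12.35 + 4.2 × 16.33 = 80.94 rad/s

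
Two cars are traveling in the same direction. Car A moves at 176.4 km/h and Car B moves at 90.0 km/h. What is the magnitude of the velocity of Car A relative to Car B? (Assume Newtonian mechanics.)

v_rel = |v_A - v_B| = |176.4 - 90.0| = 86.4 km/h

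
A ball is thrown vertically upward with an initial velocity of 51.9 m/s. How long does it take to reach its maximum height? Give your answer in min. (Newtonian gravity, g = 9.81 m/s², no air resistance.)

t_up = v₀ / g = 51.9 / 9.81 = 5.29052 s
t_up = 5.29052 s / 60.0 = 0.08818 min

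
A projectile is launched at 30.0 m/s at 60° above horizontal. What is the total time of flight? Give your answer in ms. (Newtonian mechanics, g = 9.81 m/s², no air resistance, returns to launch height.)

T = 2 × v₀ × sin(θ) / g = 2 × 30.0 × sin(60°) / 9.81 = 2 × 30.0 × 0.866025 / 9.81 = 5.29679 s
T = 5.29679 s / 0.001 = 5297 ms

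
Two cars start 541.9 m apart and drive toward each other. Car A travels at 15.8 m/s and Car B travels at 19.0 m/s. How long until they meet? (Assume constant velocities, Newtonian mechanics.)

Combined speed: v_combined = 15.8 + 19.0 = 34.8 m/s
Time to meet: t = d/v_combined = 541.9/34.8 = 15.57 s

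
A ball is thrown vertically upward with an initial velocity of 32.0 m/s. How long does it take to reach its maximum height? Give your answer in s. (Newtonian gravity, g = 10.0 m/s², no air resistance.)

t_up = v₀ / g = 32.0 / 10.0 = 3.2 s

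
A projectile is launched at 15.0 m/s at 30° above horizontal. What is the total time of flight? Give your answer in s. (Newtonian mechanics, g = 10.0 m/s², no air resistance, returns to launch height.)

T = 2 × v₀ × sin(θ) / g = 2 × 15.0 × sin(30°) / 10.0 = 2 × 15.0 × 0.5 / 10.0 = 1.5 s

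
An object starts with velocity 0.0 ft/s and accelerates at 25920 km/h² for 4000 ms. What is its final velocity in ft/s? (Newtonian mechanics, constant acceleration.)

v₀ = 0.0 ft/s × 0.3048 = 0.0 m/s
a = 25920 km/h² × 7.716049382716049e-05 = 2.0 m/s²
t = 4000 ms × 0.001 = 4.0 s
v = v₀ + a × t = 0.0 + 2.0 × 4.0 = 8.0 m/s
v = 8.0 m/s / 0.3048 = 26.25 ft/s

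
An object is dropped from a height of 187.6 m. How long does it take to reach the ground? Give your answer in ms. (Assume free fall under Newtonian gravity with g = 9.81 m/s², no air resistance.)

t = √(2h/g) = √(2 × 187.6 / 9.81) = 6.18439 s
t = 6.18439 s / 0.001 = 6184 ms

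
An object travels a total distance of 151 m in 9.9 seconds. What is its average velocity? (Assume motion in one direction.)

v_avg = Δd / Δt = 151 / 9.9 = 15.25 m/s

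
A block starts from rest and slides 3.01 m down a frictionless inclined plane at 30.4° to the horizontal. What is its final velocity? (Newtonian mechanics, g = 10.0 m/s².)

a = g sin(θ) = 10.0 × sin(30.4°) = 5.0603 m/s²
v = √(2ad) = √(2 × 5.0603 × 3.01) = 5.52 m/s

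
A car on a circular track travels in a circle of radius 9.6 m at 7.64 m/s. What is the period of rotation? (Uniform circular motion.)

T = 2πr/v = 2π×9.6/7.64 = 7.9 s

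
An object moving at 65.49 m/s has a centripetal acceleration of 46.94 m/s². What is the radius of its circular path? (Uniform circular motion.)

r = v²/a_c = 65.49²/46.94 = 91.37 m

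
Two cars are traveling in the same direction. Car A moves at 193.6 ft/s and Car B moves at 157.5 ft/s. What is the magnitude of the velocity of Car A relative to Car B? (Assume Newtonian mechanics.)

v_rel = |v_A - v_B| = |193.6 - 157.5| = 36.1 ft/s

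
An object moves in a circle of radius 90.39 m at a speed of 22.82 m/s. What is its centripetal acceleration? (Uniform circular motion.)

a_c = v²/r = 22.82²/90.39 = 520.7524/90.39 = 5.76 m/s²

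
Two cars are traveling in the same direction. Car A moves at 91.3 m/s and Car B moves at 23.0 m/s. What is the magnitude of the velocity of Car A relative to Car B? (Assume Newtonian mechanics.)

v_rel = |v_A - v_B| = |91.3 - 23.0| = 68.3 m/s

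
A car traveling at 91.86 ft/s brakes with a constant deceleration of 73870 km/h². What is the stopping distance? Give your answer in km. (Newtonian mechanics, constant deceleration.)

v₀ = 91.86 ft/s × 0.3048 = 27.9989 m/s
a = 73870 km/h² × 7.716049382716049e-05 = 5.69985 m/s²
d = v₀² / (2a) = 27.9989² / (2 × 5.69985) = 783.938 / 11.3997 = 68.7683 m
d = 68.7683 m / 1000.0 = 0.06877 km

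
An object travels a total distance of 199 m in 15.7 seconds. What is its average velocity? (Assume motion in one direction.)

v_avg = Δd / Δt = 199 / 15.7 = 12.68 m/s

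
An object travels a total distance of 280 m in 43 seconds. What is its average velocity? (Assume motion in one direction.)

v_avg = Δd / Δt = 280 / 43 = 6.51 m/s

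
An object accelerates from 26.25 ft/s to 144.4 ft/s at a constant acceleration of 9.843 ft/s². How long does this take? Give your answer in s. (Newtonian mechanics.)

v₀ = 26.25 ft/s × 0.3048 = 8.001 m/s
v = 144.4 ft/s × 0.3048 = 44.0131 m/s
a = 9.843 ft/s² × 0.3048 = 3.00015 m/s²
t = (v - v₀) / a = (44.0131 - 8.001) / 3.00015 = 12.0 s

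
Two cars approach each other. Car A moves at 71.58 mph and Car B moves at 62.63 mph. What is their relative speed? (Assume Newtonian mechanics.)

v_rel = v_A + v_B = 71.58 + 62.63 = 134.21 mph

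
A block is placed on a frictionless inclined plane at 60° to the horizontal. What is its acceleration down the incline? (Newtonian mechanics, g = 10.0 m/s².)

a = g sin(θ) = 10.0 × sin(60°) = 10.0 × 0.866 = 8.66 m/s²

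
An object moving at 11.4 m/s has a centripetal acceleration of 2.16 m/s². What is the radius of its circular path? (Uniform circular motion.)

r = v²/a_c = 11.4²/2.16 = 60.17 m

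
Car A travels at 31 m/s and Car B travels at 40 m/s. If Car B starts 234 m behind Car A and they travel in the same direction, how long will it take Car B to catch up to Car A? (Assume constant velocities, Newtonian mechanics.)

Relative speed: v_rel = 40 - 31 = 9 m/s
Time to catch: t = d₀/v_rel = 234/9 = 26.0 s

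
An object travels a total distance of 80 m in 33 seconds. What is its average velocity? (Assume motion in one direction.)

v_avg = Δd / Δt = 80 / 33 = 2.42 m/s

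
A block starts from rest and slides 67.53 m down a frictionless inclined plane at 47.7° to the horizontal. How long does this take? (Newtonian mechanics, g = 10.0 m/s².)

a = g sin(θ) = 10.0 × sin(47.7°) = 7.3963 m/s²
t = √(2d/a) = √(2 × 67.53 / 7.3963) = 4.27 s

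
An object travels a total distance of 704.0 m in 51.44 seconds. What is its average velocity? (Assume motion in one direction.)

v_avg = Δd / Δt = 704.0 / 51.44 = 13.69 m/s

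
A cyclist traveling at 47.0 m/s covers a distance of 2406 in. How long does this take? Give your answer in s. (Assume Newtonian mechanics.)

d = 2406 in × 0.0254 = 61.1124 m
t = d / v = 61.1124 / 47.0 = 1.3 s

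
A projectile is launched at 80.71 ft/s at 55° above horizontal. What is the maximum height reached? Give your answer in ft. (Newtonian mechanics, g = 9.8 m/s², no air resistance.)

v₀ = 80.71 ft/s × 0.3048 = 24.6004 m/s
H = v₀² × sin²(θ) / (2g) = 24.6004² × sin(55°)² / (2 × 9.8) = 605.18 × 0.67101 / 19.6 = 20.7185 m
H = 20.7185 m / 0.3048 = 67.97 ft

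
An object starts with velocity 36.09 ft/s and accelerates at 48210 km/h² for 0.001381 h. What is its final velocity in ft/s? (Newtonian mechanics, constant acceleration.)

v₀ = 36.09 ft/s × 0.3048 = 11.0002 m/s
a = 48210 km/h² × 7.716049382716049e-05 = 3.71991 m/s²
t = 0.001381 h × 3600.0 = 4.9716 s
v = v₀ + a × t = 11.0002 + 3.71991 × 4.9716 = 29.4941 m/s
v = 29.4941 m/s / 0.3048 = 96.77 ft/s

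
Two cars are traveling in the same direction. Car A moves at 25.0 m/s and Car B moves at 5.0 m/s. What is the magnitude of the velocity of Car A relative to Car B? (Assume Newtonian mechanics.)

v_rel = |v_A - v_B| = |25.0 - 5.0| = 20.0 m/s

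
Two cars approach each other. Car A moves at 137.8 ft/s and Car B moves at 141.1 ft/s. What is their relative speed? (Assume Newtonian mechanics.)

v_rel = v_A + v_B = 137.8 + 141.1 = 278.9 ft/s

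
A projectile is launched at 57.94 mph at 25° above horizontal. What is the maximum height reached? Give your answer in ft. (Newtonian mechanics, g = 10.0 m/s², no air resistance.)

v₀ = 57.94 mph × 0.44704 = 25.9015 m/s
H = v₀² × sin²(θ) / (2g) = 25.9015² × sin(25°)² / (2 × 10.0) = 670.888 × 0.178606 / 20.0 = 5.99123 m
H = 5.99123 m / 0.3048 = 19.66 ft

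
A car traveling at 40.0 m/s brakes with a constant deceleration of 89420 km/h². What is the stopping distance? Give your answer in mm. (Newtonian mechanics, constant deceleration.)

a = 89420 km/h² × 7.716049382716049e-05 = 6.89969 m/s²
d = v₀² / (2a) = 40.0² / (2 × 6.89969) = 1600.0 / 13.7994 = 115.947 m
d = 115.947 m / 0.001 = 115900 mm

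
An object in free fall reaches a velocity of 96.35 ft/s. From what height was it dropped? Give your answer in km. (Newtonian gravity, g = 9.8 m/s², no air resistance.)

v = 96.35 ft/s × 0.3048 = 29.3675 m/s
h = v² / (2g) = 29.3675² / (2 × 9.8) = 44.0026 m
h = 44.0026 m / 1000.0 = 0.044 km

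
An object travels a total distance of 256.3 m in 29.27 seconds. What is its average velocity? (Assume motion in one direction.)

v_avg = Δd / Δt = 256.3 / 29.27 = 8.76 m/s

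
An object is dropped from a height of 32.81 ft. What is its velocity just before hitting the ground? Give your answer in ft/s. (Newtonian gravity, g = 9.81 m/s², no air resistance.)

h = 32.81 ft × 0.3048 = 10.0005 m
v = √(2gh) = √(2 × 9.81 × 10.0005) = 14.0075 m/s
v = 14.0075 m/s / 0.3048 = 45.96 ft/s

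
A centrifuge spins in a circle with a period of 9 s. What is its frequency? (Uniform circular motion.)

f = 1/T = 1/9 = 0.1111 Hz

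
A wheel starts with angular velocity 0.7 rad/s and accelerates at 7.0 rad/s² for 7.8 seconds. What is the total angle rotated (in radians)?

θ = ω₀t + ½αt² = 0.7×7.8 + ½×7.0×7.8² = 218.4 rad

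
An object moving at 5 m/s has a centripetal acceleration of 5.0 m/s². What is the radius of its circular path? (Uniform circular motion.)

r = v²/a_c = 5²/5.0 = 5.0 m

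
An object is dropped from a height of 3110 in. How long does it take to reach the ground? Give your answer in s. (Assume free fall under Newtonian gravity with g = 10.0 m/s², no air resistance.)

h = 3110 in × 0.0254 = 78.994 m
t = √(2h/g) = √(2 × 78.994 / 10.0) = 3.975 s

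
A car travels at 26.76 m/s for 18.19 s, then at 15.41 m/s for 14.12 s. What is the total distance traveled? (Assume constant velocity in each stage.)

d₁ = v₁t₁ = 26.76 × 18.19 = 486.7644 m
d₂ = v₂t₂ = 15.41 × 14.12 = 217.5892 m
d_total = 486.7644 + 217.5892 = 704.35 m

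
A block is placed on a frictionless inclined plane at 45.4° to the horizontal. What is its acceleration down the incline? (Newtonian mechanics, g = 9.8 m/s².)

a = g sin(θ) = 9.8 × sin(45.4°) = 9.8 × 0.712 = 6.98 m/s²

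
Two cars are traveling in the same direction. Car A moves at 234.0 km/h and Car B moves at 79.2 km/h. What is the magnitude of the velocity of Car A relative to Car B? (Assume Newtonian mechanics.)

v_rel = |v_A - v_B| = |234.0 - 79.2| = 154.8 km/h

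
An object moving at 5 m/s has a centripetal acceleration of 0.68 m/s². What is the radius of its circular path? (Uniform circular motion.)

r = v²/a_c = 5²/0.68 = 36.76 m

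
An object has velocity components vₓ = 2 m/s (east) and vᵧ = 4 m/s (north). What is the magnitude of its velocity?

|v| = √(vₓ² + vᵧ²) = √(2² + 4²) = √(20) = 4.47 m/s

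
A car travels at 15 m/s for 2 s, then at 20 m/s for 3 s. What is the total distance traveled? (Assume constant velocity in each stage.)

d₁ = v₁t₁ = 15 × 2 = 30 m
d₂ = v₂t₂ = 20 × 3 = 60 m
d_total = 30 + 60 = 90 m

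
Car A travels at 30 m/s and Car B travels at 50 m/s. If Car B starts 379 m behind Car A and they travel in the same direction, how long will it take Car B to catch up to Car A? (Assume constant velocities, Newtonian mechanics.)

Relative speed: v_rel = 50 - 30 = 20 m/s
Time to catch: t = d₀/v_rel = 379/20 = 18.95 s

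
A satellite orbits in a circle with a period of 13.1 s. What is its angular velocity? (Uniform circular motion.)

ω = 2π/T = 2π/13.1 = 0.4796 rad/s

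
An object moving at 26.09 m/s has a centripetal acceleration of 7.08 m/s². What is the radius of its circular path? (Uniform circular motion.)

r = v²/a_c = 26.09²/7.08 = 96.14 m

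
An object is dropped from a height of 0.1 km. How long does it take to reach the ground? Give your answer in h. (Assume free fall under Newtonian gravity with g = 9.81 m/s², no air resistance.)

h = 0.1 km × 1000.0 = 100.0 m
t = √(2h/g) = √(2 × 100.0 / 9.81) = 4.51524 s
t = 4.51524 s / 3600.0 = 0.001254 h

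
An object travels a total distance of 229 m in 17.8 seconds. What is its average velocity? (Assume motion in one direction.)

v_avg = Δd / Δt = 229 / 17.8 = 12.87 m/s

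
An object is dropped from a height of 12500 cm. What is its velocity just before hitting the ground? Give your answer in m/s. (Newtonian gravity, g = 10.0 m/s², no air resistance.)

h = 12500 cm × 0.01 = 125.0 m
v = √(2gh) = √(2 × 10.0 × 125.0) = 50.0 m/s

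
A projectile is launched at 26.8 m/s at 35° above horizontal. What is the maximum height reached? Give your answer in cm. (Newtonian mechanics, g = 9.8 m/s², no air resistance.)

H = v₀² × sin²(θ) / (2g) = 26.8² × sin(35°)² / (2 × 9.8) = 718.24 × 0.32899 / 19.6 = 12.0558 m
H = 12.0558 m / 0.01 = 1206 cm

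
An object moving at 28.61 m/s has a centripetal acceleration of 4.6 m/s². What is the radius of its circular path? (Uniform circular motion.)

r = v²/a_c = 28.61²/4.6 = 177.94 m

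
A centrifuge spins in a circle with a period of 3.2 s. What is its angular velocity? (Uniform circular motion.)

ω = 2π/T = 2π/3.2 = 1.9635 rad/s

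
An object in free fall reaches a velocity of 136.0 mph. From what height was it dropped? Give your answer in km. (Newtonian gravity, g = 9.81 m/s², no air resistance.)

v = 136.0 mph × 0.44704 = 60.7974 m/s
h = v² / (2g) = 60.7974² / (2 × 9.81) = 188.396 m
h = 188.396 m / 1000.0 = 0.1884 km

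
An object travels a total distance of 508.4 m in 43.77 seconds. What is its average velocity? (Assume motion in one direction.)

v_avg = Δd / Δt = 508.4 / 43.77 = 11.62 m/s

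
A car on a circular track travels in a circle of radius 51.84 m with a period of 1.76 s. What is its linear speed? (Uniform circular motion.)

v = 2πr/T = 2π×51.84/1.76 = 185.07 m/s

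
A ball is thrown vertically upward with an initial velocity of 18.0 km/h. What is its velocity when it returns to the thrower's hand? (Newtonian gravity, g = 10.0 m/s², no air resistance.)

By conservation of energy (no air resistance), the ball returns to the throw height with the same speed as launch, but directed downward.
|v_ground| = v₀ = 18.0 km/h
v_ground = 18.0 km/h (downward)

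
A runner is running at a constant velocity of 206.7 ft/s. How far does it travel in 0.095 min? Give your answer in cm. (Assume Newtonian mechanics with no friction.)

v = 206.7 ft/s × 0.3048 = 63.0022 m/s
t = 0.095 min × 60.0 = 5.7 s
d = v × t = 63.0022 × 5.7 = 359.113 m
d = 359.113 m / 0.01 = 35910 cm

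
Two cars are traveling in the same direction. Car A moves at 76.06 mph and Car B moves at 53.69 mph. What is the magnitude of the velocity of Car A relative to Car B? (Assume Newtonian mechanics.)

v_rel = |v_A - v_B| = |76.06 - 53.69| = 22.37 mph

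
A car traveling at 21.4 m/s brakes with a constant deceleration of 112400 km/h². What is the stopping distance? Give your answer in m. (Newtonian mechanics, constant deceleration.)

a = 112400 km/h² × 7.716049382716049e-05 = 8.67284 m/s²
d = v₀² / (2a) = 21.4² / (2 × 8.67284) = 457.96 / 17.3457 = 26.4 m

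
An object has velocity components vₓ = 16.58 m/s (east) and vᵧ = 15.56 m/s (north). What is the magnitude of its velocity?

|v| = √(vₓ² + vᵧ²) = √(16.58² + 15.56²) = √(517.01) = 22.74 m/s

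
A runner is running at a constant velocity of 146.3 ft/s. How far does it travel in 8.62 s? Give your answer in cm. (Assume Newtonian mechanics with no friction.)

v = 146.3 ft/s × 0.3048 = 44.5922 m/s
d = v × t = 44.5922 × 8.62 = 384.385 m
d = 384.385 m / 0.01 = 38440 cm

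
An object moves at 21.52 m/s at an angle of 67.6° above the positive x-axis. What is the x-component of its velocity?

vₓ = v cos(θ) = 21.52 × cos(67.6°) = 8.2 m/s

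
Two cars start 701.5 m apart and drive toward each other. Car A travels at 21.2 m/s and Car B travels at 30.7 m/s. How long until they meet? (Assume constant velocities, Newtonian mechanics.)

Combined speed: v_combined = 21.2 + 30.7 = 51.9 m/s
Time to meet: t = d/v_combined = 701.5/51.9 = 13.52 s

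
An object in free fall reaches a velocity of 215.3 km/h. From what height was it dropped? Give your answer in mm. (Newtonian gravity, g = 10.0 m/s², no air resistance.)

v = 215.3 km/h × 0.2777777777777778 = 59.8056 m/s
h = v² / (2g) = 59.8056² / (2 × 10.0) = 178.835 m
h = 178.835 m / 0.001 = 178800 mm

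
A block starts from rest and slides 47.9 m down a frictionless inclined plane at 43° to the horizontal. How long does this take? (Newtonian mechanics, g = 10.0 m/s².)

a = g sin(θ) = 10.0 × sin(43°) = 6.82 m/s²
t = √(2d/a) = √(2 × 47.9 / 6.82) = 3.75 s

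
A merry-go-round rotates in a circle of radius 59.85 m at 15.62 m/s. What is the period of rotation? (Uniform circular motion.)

T = 2πr/v = 2π×59.85/15.62 = 24.07 s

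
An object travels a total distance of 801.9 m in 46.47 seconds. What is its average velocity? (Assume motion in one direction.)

v_avg = Δd / Δt = 801.9 / 46.47 = 17.26 m/s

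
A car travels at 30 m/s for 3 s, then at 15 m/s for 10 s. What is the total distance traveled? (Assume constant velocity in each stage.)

d₁ = v₁t₁ = 30 × 3 = 90 m
d₂ = v₂t₂ = 15 × 10 = 150 m
d_total = 90 + 150 = 240 m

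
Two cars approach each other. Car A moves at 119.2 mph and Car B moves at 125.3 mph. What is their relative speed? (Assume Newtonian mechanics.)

v_rel = v_A + v_B = 119.2 + 125.3 = 244.5 mph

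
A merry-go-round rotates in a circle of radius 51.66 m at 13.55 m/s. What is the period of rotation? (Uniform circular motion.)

T = 2πr/v = 2π×51.66/13.55 = 23.95 s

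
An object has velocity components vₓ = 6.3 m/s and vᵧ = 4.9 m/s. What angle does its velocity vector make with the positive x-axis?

θ = arctan(vᵧ/vₓ) = arctan(4.9/6.3) = 37.87°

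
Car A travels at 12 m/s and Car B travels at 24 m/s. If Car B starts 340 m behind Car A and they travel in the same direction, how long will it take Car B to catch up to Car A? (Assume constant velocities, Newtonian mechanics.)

Relative speed: v_rel = 24 - 12 = 12 m/s
Time to catch: t = d₀/v_rel = 340/12 = 28.33 s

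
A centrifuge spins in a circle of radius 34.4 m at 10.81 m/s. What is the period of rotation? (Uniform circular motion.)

T = 2πr/v = 2π×34.4/10.81 = 19.99 s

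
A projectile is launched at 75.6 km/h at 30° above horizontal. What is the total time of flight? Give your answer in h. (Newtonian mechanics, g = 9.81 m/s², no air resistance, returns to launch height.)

v₀ = 75.6 km/h × 0.2777777777777778 = 21.0 m/s
T = 2 × v₀ × sin(θ) / g = 2 × 21.0 × sin(30°) / 9.81 = 2 × 21.0 × 0.5 / 9.81 = 2.14067 s
T = 2.14067 s / 3600.0 = 0.0005946 h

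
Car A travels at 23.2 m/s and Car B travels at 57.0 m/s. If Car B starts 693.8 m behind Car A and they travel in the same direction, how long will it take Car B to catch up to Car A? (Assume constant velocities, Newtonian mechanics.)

Relative speed: v_rel = 57.0 - 23.2 = 33.8 m/s
Time to catch: t = d₀/v_rel = 693.8/33.8 = 20.53 s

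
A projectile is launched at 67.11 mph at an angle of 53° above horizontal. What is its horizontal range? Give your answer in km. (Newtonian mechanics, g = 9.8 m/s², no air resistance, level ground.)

v₀ = 67.11 mph × 0.44704 = 30.0009 m/s
R = v₀² × sin(2θ) / g = 30.0009² × sin(2 × 53°) / 9.8 = 900.054 × 0.961262 / 9.8 = 88.2845 m
R = 88.2845 m / 1000.0 = 0.08828 km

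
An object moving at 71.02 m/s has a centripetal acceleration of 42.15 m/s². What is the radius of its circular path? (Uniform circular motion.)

r = v²/a_c = 71.02²/42.15 = 119.66 m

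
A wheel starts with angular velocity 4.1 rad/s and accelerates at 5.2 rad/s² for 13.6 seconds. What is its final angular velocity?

ω = ω₀ + αt = 4.1 + 5.2 × 13.6 = 74.82 rad/s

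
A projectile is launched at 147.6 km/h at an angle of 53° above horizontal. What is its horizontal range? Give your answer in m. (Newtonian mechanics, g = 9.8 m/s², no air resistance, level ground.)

v₀ = 147.6 km/h × 0.2777777777777778 = 41.0 m/s
R = v₀² × sin(2θ) / g = 41.0² × sin(2 × 53°) / 9.8 = 1681.0 × 0.961262 / 9.8 = 164.9 m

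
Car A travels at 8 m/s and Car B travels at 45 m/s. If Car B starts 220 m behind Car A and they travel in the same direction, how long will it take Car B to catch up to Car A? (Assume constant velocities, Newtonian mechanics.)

Relative speed: v_rel = 45 - 8 = 37 m/s
Time to catch: t = d₀/v_rel = 220/37 = 5.95 s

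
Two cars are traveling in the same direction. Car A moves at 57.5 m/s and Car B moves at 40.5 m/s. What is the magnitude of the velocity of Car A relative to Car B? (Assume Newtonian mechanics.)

v_rel = |v_A - v_B| = |57.5 - 40.5| = 17.0 m/s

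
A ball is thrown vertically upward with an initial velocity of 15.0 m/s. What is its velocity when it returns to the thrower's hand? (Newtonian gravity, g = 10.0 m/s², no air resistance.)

By conservation of energy (no air resistance), the ball returns to the throw height with the same speed as launch, but directed downward.
|v_ground| = v₀ = 15.0 m/s
v_ground = 15.0 m/s (downward)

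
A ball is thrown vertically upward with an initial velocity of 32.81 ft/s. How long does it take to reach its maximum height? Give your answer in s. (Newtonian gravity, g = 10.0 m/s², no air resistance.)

v₀ = 32.81 ft/s × 0.3048 = 10.0005 m/s
t_up = v₀ / g = 10.0005 / 10.0 = 1.0 s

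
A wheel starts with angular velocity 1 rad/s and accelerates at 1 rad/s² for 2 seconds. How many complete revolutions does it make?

θ = ω₀t + ½αt² = 1×2 + ½×1×2² = 4.0 rad
Total revolutions = θ/(2π) = 4.0/(2π) = 0.64
Complete revolutions = ⌊0.64⌋ = 0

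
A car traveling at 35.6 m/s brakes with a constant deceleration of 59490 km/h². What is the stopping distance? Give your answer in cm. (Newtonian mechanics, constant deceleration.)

a = 59490 km/h² × 7.716049382716049e-05 = 4.59028 m/s²
d = v₀² / (2a) = 35.6² / (2 × 4.59028) = 1267.36 / 9.18056 = 138.048 m
d = 138.048 m / 0.01 = 13800 cm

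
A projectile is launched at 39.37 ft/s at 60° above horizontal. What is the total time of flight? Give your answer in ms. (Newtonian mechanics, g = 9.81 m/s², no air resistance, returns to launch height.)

v₀ = 39.37 ft/s × 0.3048 = 12.0 m/s
T = 2 × v₀ × sin(θ) / g = 2 × 12.0 × sin(60°) / 9.81 = 2 × 12.0 × 0.866025 / 9.81 = 2.11872 s
T = 2.11872 s / 0.001 = 2119 ms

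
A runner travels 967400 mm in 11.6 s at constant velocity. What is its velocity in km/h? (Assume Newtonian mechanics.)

d = 967400 mm × 0.001 = 967.4 m
v = d / t = 967.4 / 11.6 = 83.3966 m/s
v = 83.3966 m/s / 0.2777777777777778 = 300.2 km/h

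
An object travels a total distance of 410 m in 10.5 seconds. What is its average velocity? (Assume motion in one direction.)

v_avg = Δd / Δt = 410 / 10.5 = 39.05 m/s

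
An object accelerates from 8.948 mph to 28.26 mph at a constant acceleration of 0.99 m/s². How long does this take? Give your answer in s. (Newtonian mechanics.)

v₀ = 8.948 mph × 0.44704 = 4.00011 m/s
v = 28.26 mph × 0.44704 = 12.6334 m/s
t = (v - v₀) / a = (12.6334 - 4.00011) / 0.99 = 8.72 s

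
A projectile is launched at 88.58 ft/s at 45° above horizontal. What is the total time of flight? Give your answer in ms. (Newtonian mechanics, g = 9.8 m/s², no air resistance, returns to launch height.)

v₀ = 88.58 ft/s × 0.3048 = 26.9992 m/s
T = 2 × v₀ × sin(θ) / g = 2 × 26.9992 × sin(45°) / 9.8 = 2 × 26.9992 × 0.707107 / 9.8 = 3.89619 s
T = 3.89619 s / 0.001 = 3896 ms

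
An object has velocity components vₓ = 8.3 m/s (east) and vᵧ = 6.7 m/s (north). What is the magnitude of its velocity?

|v| = √(vₓ² + vᵧ²) = √(8.3² + 6.7²) = √(113.78) = 10.67 m/s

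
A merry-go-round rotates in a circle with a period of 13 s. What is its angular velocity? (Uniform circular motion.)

ω = 2π/T = 2π/13 = 0.4833 rad/s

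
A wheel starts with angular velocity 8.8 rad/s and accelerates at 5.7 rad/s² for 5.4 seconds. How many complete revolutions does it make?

θ = ω₀t + ½αt² = 8.8×5.4 + ½×5.7×5.4² = 130.626 rad
Total revolutions = θ/(2π) = 130.626/(2π) = 20.79
Complete revolutions = ⌊20.79⌋ = 20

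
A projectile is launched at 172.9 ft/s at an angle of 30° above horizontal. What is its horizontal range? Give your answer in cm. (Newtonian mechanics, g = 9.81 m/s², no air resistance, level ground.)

v₀ = 172.9 ft/s × 0.3048 = 52.6999 m/s
R = v₀² × sin(2θ) / g = 52.6999² × sin(2 × 30°) / 9.81 = 2777.28 × 0.866025 / 9.81 = 245.178 m
R = 245.178 m / 0.01 = 24520 cm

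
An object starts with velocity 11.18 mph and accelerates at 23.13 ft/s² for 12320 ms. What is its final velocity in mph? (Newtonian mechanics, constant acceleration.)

v₀ = 11.18 mph × 0.44704 = 4.99791 m/s
a = 23.13 ft/s² × 0.3048 = 7.05002 m/s²
t = 12320 ms × 0.001 = 12.32 s
v = v₀ + a × t = 4.99791 + 7.05002 × 12.32 = 91.8542 m/s
v = 91.8542 m/s / 0.44704 = 205.5 mph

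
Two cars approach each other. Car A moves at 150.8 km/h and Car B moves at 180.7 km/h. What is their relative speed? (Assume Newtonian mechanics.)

v_rel = v_A + v_B = 150.8 + 180.7 = 331.5 km/h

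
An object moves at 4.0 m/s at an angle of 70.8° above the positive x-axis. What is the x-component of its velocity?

vₓ = v cos(θ) = 4.0 × cos(70.8°) = 1.32 m/s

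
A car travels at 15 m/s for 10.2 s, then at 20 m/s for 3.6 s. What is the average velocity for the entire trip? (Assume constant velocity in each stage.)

d₁ = v₁t₁ = 15 × 10.2 = 153.0 m
d₂ = v₂t₂ = 20 × 3.6 = 72.0 m
d_total = 225.0 m, t_total = 13.8 s
v_avg = d_total/t_total = 225.0/13.8 = 16.3 m/s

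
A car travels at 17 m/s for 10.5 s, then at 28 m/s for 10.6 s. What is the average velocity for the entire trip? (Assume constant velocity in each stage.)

d₁ = v₁t₁ = 17 × 10.5 = 178.5 m
d₂ = v₂t₂ = 28 × 10.6 = 296.8 m
d_total = 475.3 m, t_total = 21.1 s
v_avg = d_total/t_total = 475.3/21.1 = 22.53 m/s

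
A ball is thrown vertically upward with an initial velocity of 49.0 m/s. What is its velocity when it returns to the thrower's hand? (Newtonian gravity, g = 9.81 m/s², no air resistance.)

By conservation of energy (no air resistance), the ball returns to the throw height with the same speed as launch, but directed downward.
|v_ground| = v₀ = 49.0 m/s
v_ground = 49.0 m/s (downward)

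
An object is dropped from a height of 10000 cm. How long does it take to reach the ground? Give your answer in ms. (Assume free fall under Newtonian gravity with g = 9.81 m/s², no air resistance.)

h = 10000 cm × 0.01 = 100.0 m
t = √(2h/g) = √(2 × 100.0 / 9.81) = 4.51524 s
t = 4.51524 s / 0.001 = 4515 ms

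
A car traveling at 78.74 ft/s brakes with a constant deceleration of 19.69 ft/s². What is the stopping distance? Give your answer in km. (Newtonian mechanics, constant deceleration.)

v₀ = 78.74 ft/s × 0.3048 = 24.0 m/s
a = 19.69 ft/s² × 0.3048 = 6.00151 m/s²
d = v₀² / (2a) = 24.0² / (2 × 6.00151) = 576.0 / 12.003 = 47.988 m
d = 47.988 m / 1000.0 = 0.04799 km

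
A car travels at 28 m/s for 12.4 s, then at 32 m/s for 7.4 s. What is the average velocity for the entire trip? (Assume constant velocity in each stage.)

d₁ = v₁t₁ = 28 × 12.4 = 347.2 m
d₂ = v₂t₂ = 32 × 7.4 = 236.8 m
d_total = 584.0 m, t_total = 19.8 s
v_avg = d_total/t_total = 584.0/19.8 = 29.49 m/s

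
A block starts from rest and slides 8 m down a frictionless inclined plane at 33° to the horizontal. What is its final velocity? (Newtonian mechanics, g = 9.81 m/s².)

a = g sin(θ) = 9.81 × sin(33°) = 5.3429 m/s²
v = √(2ad) = √(2 × 5.3429 × 8) = 9.25 m/s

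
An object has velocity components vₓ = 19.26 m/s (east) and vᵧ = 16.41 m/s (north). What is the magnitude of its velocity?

|v| = √(vₓ² + vᵧ²) = √(19.26² + 16.41²) = √(640.2357) = 25.3 m/s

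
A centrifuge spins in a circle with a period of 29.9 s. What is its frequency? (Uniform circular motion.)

f = 1/T = 1/29.9 = 0.0334 Hz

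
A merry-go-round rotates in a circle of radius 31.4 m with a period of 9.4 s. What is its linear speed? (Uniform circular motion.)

v = 2πr/T = 2π×31.4/9.4 = 20.99 m/s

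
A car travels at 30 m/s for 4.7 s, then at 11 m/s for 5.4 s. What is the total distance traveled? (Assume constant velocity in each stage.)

d₁ = v₁t₁ = 30 × 4.7 = 141.0 m
d₂ = v₂t₂ = 11 × 5.4 = 59.4 m
d_total = 141.0 + 59.4 = 200.4 m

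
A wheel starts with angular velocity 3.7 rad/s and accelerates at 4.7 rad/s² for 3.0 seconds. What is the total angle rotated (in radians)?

θ = ω₀t + ½αt² = 3.7×3.0 + ½×4.7×3.0² = 32.25 rad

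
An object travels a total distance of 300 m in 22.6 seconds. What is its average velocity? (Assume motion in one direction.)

v_avg = Δd / Δt = 300 / 22.6 = 13.27 m/s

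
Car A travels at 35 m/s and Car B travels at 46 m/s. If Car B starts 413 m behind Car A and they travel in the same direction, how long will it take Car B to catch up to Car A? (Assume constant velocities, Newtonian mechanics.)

Relative speed: v_rel = 46 - 35 = 11 m/s
Time to catch: t = d₀/v_rel = 413/11 = 37.55 s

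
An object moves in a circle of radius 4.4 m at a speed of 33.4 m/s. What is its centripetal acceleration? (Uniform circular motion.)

a_c = v²/r = 33.4²/4.4 = 1115.56/4.4 = 253.54 m/s²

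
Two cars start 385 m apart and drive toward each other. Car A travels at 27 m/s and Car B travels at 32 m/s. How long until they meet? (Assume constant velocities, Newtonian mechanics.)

Combined speed: v_combined = 27 + 32 = 59 m/s
Time to meet: t = d/v_combined = 385/59 = 6.53 s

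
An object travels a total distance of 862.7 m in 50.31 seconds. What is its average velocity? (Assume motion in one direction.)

v_avg = Δd / Δt = 862.7 / 50.31 = 17.15 m/s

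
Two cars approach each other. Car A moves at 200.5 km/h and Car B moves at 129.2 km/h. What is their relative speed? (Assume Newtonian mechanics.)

v_rel = v_A + v_B = 200.5 + 129.2 = 329.7 km/h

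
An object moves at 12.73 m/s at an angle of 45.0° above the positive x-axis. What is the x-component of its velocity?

vₓ = v cos(θ) = 12.73 × cos(45.0°) = 9.0 m/s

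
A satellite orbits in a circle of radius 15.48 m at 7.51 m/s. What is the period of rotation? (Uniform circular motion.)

T = 2πr/v = 2π×15.48/7.51 = 12.95 s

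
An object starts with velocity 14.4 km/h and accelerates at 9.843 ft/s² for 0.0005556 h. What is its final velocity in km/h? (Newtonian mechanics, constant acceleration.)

v₀ = 14.4 km/h × 0.2777777777777778 = 4.0 m/s
a = 9.843 ft/s² × 0.3048 = 3.00015 m/s²
t = 0.0005556 h × 3600.0 = 2.00016 s
v = v₀ + a × t = 4.0 + 3.00015 × 2.00016 = 10.0008 m/s
v = 10.0008 m/s / 0.2777777777777778 = 36.0 km/h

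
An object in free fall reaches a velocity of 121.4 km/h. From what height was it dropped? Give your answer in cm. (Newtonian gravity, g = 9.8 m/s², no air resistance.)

v = 121.4 km/h × 0.2777777777777778 = 33.7222 m/s
h = v² / (2g) = 33.7222² / (2 × 9.8) = 58.0197 m
h = 58.0197 m / 0.01 = 5802 cm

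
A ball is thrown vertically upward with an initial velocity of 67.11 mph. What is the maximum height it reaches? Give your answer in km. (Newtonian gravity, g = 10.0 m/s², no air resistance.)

v₀ = 67.11 mph × 0.44704 = 30.0009 m/s
h_max = v₀² / (2g) = 30.0009² / (2 × 10.0) = 900.054 / 20.0 = 45.0027 m
h_max = 45.0027 m / 1000.0 = 0.045 km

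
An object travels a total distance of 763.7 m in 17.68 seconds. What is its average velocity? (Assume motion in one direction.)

v_avg = Δd / Δt = 763.7 / 17.68 = 43.2 m/s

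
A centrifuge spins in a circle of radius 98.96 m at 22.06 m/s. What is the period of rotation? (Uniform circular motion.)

T = 2πr/v = 2π×98.96/22.06 = 28.19 s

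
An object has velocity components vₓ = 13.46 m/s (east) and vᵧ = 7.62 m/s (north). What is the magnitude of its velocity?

|v| = √(vₓ² + vᵧ²) = √(13.46² + 7.62²) = √(239.236) = 15.47 m/s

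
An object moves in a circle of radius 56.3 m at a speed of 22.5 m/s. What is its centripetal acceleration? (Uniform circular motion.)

a_c = v²/r = 22.5²/56.3 = 506.25/56.3 = 8.99 m/s²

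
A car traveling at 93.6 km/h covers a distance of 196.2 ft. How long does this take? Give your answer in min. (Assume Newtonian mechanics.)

d = 196.2 ft × 0.3048 = 59.8018 m
v = 93.6 km/h × 0.2777777777777778 = 26.0 m/s
t = d / v = 59.8018 / 26.0 = 2.30007 s
t = 2.30007 s / 60.0 = 0.03833 min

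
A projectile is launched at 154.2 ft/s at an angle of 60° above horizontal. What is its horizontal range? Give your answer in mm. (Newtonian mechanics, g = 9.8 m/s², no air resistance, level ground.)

v₀ = 154.2 ft/s × 0.3048 = 47.0002 m/s
R = v₀² × sin(2θ) / g = 47.0002² × sin(2 × 60°) / 9.8 = 2209.02 × 0.866025 / 9.8 = 195.211 m
R = 195.211 m / 0.001 = 195200 mm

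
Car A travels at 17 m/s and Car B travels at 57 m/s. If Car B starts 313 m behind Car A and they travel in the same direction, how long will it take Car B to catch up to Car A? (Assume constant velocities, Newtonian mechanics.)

Relative speed: v_rel = 57 - 17 = 40 m/s
Time to catch: t = d₀/v_rel = 313/40 = 7.83 s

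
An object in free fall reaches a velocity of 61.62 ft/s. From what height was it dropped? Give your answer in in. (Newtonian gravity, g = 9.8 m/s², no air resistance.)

v = 61.62 ft/s × 0.3048 = 18.7818 m/s
h = v² / (2g) = 18.7818² / (2 × 9.8) = 17.9978 m
h = 17.9978 m / 0.0254 = 708.6 in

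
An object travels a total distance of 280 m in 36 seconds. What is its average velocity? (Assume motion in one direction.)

v_avg = Δd / Δt = 280 / 36 = 7.78 m/s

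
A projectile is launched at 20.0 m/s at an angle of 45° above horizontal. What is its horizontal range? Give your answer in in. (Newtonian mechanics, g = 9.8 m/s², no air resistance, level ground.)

R = v₀² × sin(2θ) / g = 20.0² × sin(2 × 45°) / 9.8 = 400.0 × 1.0 / 9.8 = 40.8163 m
R = 40.8163 m / 0.0254 = 1607 in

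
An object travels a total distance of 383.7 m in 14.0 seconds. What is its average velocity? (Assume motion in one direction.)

v_avg = Δd / Δt = 383.7 / 14.0 = 27.41 m/s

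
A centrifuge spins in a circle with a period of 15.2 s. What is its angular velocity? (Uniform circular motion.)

ω = 2π/T = 2π/15.2 = 0.4134 rad/s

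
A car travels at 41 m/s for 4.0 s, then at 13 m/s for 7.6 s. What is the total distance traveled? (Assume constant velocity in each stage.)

d₁ = v₁t₁ = 41 × 4.0 = 164.0 m
d₂ = v₂t₂ = 13 × 7.6 = 98.8 m
d_total = 164.0 + 98.8 = 262.8 m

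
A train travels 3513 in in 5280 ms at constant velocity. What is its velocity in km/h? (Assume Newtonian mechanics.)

d = 3513 in × 0.0254 = 89.2302 m
t = 5280 ms × 0.001 = 5.28 s
v = d / t = 89.2302 / 5.28 = 16.8997 m/s
v = 16.8997 m/s / 0.2777777777777778 = 60.84 km/h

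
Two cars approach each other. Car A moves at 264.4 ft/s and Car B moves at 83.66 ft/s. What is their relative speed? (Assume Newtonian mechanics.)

v_rel = v_A + v_B = 264.4 + 83.66 = 348.06 ft/s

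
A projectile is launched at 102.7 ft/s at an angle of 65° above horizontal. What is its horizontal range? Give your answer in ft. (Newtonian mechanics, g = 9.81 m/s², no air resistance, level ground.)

v₀ = 102.7 ft/s × 0.3048 = 31.303 m/s
R = v₀² × sin(2θ) / g = 31.303² × sin(2 × 65°) / 9.81 = 979.878 × 0.766044 / 9.81 = 76.5168 m
R = 76.5168 m / 0.3048 = 251.0 ft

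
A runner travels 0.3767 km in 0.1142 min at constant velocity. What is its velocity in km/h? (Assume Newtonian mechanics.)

d = 0.3767 km × 1000.0 = 376.7 m
t = 0.1142 min × 60.0 = 6.852 s
v = d / t = 376.7 / 6.852 = 54.9766 m/s
v = 54.9766 m/s / 0.2777777777777778 = 197.9 km/h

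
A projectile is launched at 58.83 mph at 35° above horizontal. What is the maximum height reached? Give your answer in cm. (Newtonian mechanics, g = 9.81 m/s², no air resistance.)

v₀ = 58.83 mph × 0.44704 = 26.2994 m/s
H = v₀² × sin²(θ) / (2g) = 26.2994² × sin(35°)² / (2 × 9.81) = 691.658 × 0.32899 / 19.62 = 11.5978 m
H = 11.5978 m / 0.01 = 1160 cm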